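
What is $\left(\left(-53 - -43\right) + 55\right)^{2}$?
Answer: $2025$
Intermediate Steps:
$\left(\left(-53 - -43\right) + 55\right)^{2} = \left(\left(-53 + 43\right) + 55\right)^{2} = \left(-10 + 55\right)^{2} = 45^{2} = 2025$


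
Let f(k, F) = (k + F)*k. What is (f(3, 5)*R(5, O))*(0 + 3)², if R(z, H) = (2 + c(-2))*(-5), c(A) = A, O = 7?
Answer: 0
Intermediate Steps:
f(k, F) = k*(F + k) (f(k, F) = (F + k)*k = k*(F + k))
R(z, H) = 0 (R(z, H) = (2 - 2)*(-5) = 0*(-5) = 0)
(f(3, 5)*R(5, O))*(0 + 3)² = ((3*(5 + 3))*0)*(0 + 3)² = ((3*8)*0)*3² = (24*0)*9 = 0*9 = 0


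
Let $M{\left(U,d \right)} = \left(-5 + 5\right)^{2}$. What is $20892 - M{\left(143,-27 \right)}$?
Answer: $20892$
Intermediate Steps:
$M{\left(U,d \right)} = 0$ ($M{\left(U,d \right)} = 0^{2} = 0$)
$20892 - M{\left(143,-27 \right)} = 20892 - 0 = 20892 + 0 = 20892$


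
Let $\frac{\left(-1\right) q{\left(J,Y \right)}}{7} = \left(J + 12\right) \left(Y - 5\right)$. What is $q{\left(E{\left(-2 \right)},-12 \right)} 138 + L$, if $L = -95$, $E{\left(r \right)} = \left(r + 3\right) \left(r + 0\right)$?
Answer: $164125$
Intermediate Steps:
$E{\left(r \right)} = r \left(3 + r\right)$ ($E{\left(r \right)} = \left(3 + r\right) r = r \left(3 + r\right)$)
$q{\left(J,Y \right)} = - 7 \left(-5 + Y\right) \left(12 + J\right)$ ($q{\left(J,Y \right)} = - 7 \left(J + 12\right) \left(Y - 5\right) = - 7 \left(12 + J\right) \left(-5 + Y\right) = - 7 \left(-5 + Y\right) \left(12 + J\right)$)
$q{\left(E{\left(-2 \right)},-12 \right)} 138 + L = \left(420 - -1008 + 35 \left(- 2 \left(3 - 2\right)\right) - 7 \left(- 2 \left(3 - 2\right)\right) \left(-12\right)\right) 138 - 95 = \left(420 + 1008 + 35 \left(\left(-2\right) 1\right) - 7 \left(\left(-2\right) 1\right) \left(-12\right)\right) 138 - 95 = \left(420 + 1008 + 35 \left(-2\right) - \left(-14\right) \left(-12\right)\right) 138 - 95 = \left(420 + 1008 - 70 - 168\right) 138 - 95 = 1190 \cdot 138 - 95 = 164220 - 95 = 164125$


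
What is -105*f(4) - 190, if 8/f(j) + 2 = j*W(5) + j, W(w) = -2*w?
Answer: -3190/19 ≈ -167.89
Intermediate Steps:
f(j) = 8/(-2 - 9*j) (f(j) = 8/(-2 + (j*(-2*5) + j)) = 8/(-2 + (j*(-10) + j)) = 8/(-2 + (-10*j + j)) = 8/(-2 - 9*j))
-105*f(4) - 190 = -(-840)/(2 + 9*4) - 190 = -(-840)/(2 + 36) - 190 = -(-840)/38 - 190 = -105*(-4/19) - 190 = 420/19 - 190 = -3190/19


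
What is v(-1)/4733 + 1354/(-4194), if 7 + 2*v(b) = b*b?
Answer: -3210532/9925101 ≈ -0.32348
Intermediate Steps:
v(b) = -7/2 + b**2/2 (v(b) = -7/2 + (b*b)/2 = -7/2 + b**2/2)
v(-1)/4733 + 1354/(-4194) = (-7/2 + (1/2)*(-1)**2)/4733 + 1354/(-4194) = (-7/2 + (1/2)*1)*(1/4733) + 1354*(-1/4194) = (-7/2 + 1/2)*(1/4733) - 677/2097 = -3*1/4733 - 677/2097 = -3/4733 - 677/2097 = -3210532/9925101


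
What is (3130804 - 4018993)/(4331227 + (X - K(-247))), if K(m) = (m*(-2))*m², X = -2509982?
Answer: 296063/9439067 ≈ 0.031366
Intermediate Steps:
K(m) = -2*m³ (K(m) = (-2*m)*m² = -2*m³)
(3130804 - 4018993)/(4331227 + (X - K(-247))) = (3130804 - 4018993)/(4331227 + (-2509982 - (-2)*(-247)³)) = -888189/(4331227 + (-2509982 - (-2)*(-15069223))) = -888189/(4331227 + (-2509982 - 1*30138446)) = -888189/(4331227 + (-2509982 - 30138446)) = -888189/(4331227 - 32648428) = -888189/(-28317201) = -888189*(-1/28317201) = 296063/9439067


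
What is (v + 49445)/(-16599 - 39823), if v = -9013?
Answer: -20216/28211 ≈ -0.71660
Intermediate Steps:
(v + 49445)/(-16599 - 39823) = (-9013 + 49445)/(-16599 - 39823) = 40432/(-56422) = 40432*(-1/56422) = -20216/28211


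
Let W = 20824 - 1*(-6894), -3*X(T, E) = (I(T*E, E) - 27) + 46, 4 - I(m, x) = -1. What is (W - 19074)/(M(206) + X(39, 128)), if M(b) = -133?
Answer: -8644/141 ≈ -61.305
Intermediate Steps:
I(m, x) = 5 (I(m, x) = 4 - 1*(-1) = 4 + 1 = 5)
X(T, E) = -8 (X(T, E) = -((5 - 27) + 46)/3 = -(-22 + 46)/3 = -1/3*24 = -8)
W = 27718 (W = 20824 + 6894 = 27718)
(W - 19074)/(M(206) + X(39, 128)) = (27718 - 19074)/(-133 - 8) = 8644/(-141) = 8644*(-1/141) = -8644/141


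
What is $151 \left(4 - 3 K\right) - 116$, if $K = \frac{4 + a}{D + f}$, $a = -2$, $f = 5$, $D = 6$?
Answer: $\frac{4462}{11} \approx 405.64$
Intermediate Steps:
$K = \frac{2}{11}$ ($K = \frac{4 - 2}{6 + 5} = \frac{2}{11} \approx 0.18182$)
$151 \left(4 - 3 K\right) - 116 = 151 \left(4 - \frac{6}{11}\right) - 116 = 151 \cdot \frac{38}{11} - 116 = \frac{5738}{11} - 116 = \frac{4462}{11}$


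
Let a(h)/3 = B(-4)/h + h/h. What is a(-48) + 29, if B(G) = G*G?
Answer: 31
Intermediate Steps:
B(G) = G²
a(h) = 3 + 48/h (a(h) = 3*((-4)²/h + h/h) = 3*(16/h + 1) = 3*(1 + 16/h) = 3 + 48/h)
a(-48) + 29 = (3 + 48/(-48)) + 29 = (3 + 48*(-1/48)) + 29 = (3 - 1) + 29 = 2 + 29 = 31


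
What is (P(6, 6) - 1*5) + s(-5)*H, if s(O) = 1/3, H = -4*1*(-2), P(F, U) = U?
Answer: 11/3 ≈ 3.6667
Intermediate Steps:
H = 8 (H = -4*(-2) = 8)
s(O) = 1/3
(P(6, 6) - 1*5) + s(-5)*H = (6 - 1*5) + (1/3)*8 = (6 - 5) + 8/3 = 1 + 8/3 = 11/3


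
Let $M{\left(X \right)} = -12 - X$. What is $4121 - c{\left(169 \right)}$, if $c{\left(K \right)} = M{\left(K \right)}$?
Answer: $4302$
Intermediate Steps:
$c{\left(K \right)} = -12 - K$
$4121 - c{\left(169 \right)} = 4121 - \left(-12 - 169\right) = 4121 - -181 = 4121 + 181 = 4302$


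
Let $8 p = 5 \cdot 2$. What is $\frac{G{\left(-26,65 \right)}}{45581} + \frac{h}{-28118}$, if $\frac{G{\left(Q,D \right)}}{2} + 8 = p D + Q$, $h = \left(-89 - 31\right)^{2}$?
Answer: $- \frac{653709249}{1281646558} \approx -0.51005$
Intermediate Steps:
$h = 14400$ ($h = \left(-120\right)^{2} = 14400$)
$p = \frac{5}{4}$ ($p = \frac{5 \cdot 2}{8} = \frac{1}{8} \cdot 10 = \frac{5}{4} \approx 1.25$)
$G{\left(Q,D \right)} = -16 + 2 Q + \frac{5 D}{2}$ ($G{\left(Q,D \right)} = -16 + 2 \left(\frac{5 D}{4} + Q\right) = -16 + 2 \left(Q + \frac{5 D}{4}\right) = -16 + \left(2 Q + \frac{5 D}{2}\right) = -16 + 2 Q + \frac{5 D}{2}$)
$\frac{G{\left(-26,65 \right)}}{45581} + \frac{h}{-28118} = \frac{-16 + 2 \left(-26\right) + \frac{5}{2} \cdot 65}{45581} + \frac{14400}{-28118} = \left(-16 - 52 + \frac{325}{2}\right) \frac{1}{45581} + 14400 \left(- \frac{1}{28118}\right) = \frac{189}{2} \cdot \frac{1}{45581} - \frac{7200}{14059} = \frac{189}{91162} - \frac{7200}{14059} = - \frac{653709249}{1281646558}$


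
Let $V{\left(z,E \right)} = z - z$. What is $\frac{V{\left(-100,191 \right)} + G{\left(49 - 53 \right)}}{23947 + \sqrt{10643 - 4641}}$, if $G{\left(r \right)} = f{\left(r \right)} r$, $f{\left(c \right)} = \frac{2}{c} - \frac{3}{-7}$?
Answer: $\frac{6842}{573452807} - \frac{2 \sqrt{6002}}{4014169649} \approx 1.1893 \cdot 10^{-5}$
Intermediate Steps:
$f{\left(c \right)} = \frac{3}{7} + \frac{2}{c}$ ($f{\left(c \right)} = \frac{2}{c} - - \frac{3}{7} = \frac{2}{c} + \frac{3}{7} = \frac{3}{7} + \frac{2}{c}$)
$V{\left(z,E \right)} = 0$
$G{\left(r \right)} = r \left(\frac{3}{7} + \frac{2}{r}\right)$ ($G{\left(r \right)} = \left(\frac{3}{7} + \frac{2}{r}\right) r = r \left(\frac{3}{7} + \frac{2}{r}\right)$)
$\frac{V{\left(-100,191 \right)} + G{\left(49 - 53 \right)}}{23947 + \sqrt{10643 - 4641}} = \frac{0 + \left(2 + \frac{3 \left(49 - 53\right)}{7}\right)}{23947 + \sqrt{10643 - 4641}} = \frac{0 + \left(2 + \frac{3 \left(49 - 53\right)}{7}\right)}{23947 + \sqrt{6002}} = \frac{0 + \left(2 + \frac{3}{7} \left(-4\right)\right)}{23947 + \sqrt{6002}} = \frac{0 + \left(2 - \frac{12}{7}\right)}{23947 + \sqrt{6002}} = \frac{0 + \frac{2}{7}}{23947 + \sqrt{6002}} = \frac{2}{7 \left(23947 + \sqrt{6002}\right)}$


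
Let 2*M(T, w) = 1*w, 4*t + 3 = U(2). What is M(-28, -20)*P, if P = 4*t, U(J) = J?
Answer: 10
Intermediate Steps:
t = -1/4 (t = -3/4 + (1/4)*2 = -3/4 + 1/2 = -1/4 ≈ -0.25000)
M(T, w) = w/2 (M(T, w) = (1*w)/2 = w/2)
P = -1 (P = 4*(-1/4) = -1)
M(-28, -20)*P = ((1/2)*(-20))*(-1) = -10*(-1) = 10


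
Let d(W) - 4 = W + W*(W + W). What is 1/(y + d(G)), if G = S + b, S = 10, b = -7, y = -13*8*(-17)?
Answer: 1/1793 ≈ 0.00055772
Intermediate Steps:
y = 1768 (y = -104*(-17) = 1768)
G = 3 (G = 10 - 7 = 3)
d(W) = 4 + W + 2*W**2 (d(W) = 4 + (W + W*(W + W)) = 4 + (W + W*(2*W)) = 4 + (W + 2*W**2) = 4 + W + 2*W**2)
1/(y + d(G)) = 1/(1768 + (4 + 3 + 2*3**2)) = 1/(1768 + (4 + 3 + 2*9)) = 1/(1768 + (4 + 3 + 18)) = 1/(1768 + 25) = 1/1793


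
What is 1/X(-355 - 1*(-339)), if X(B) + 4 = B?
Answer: -1/20 ≈ -0.050000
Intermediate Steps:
X(B) = -4 + B
1/X(-355 - 1*(-339)) = 1/(-4 + (-355 - 1*(-339))) = 1/(-4 + (-355 + 339)) = 1/(-4 - 16) = 1/(-20) = -1/20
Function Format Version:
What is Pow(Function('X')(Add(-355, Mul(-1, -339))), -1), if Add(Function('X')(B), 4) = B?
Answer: Rational(-1, 20) ≈ -0.050000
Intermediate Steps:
Function('X')(B) = Add(-4, B)
Pow(Function('X')(Add(-355, Mul(-1, -339))), -1) = Pow(Add(-4, Add(-355, Mul(-1, -339))), -1) = Pow(Add(-4, Add(-355, 339)), -1) = Pow(Add(-4, -16), -1) = Pow(-20, -1) = Rational(-1, 20)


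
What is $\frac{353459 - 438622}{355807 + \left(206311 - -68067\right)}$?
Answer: $- \frac{85163}{630185} \approx -0.13514$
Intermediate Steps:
$\frac{353459 - 438622}{355807 + \left(206311 - -68067\right)} = - \frac{85163}{355807 + \left(206311 + 68067\right)} = - \frac{85163}{355807 + 274378} = - \frac{85163}{630185}$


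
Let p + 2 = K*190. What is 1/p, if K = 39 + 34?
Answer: 1/13868 ≈ 7.2108e-5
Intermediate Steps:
K = 73
p = 13868 (p = -2 + 73*190 = -2 + 13870 = 13868)
1/p = 1/13868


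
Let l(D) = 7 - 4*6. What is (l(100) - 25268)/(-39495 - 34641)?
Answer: 25285/74136 ≈ 0.34106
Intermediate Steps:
l(D) = -17 (l(D) = 7 - 24 = -17)
(l(100) - 25268)/(-39495 - 34641) = (-17 - 25268)/(-39495 - 34641) = -25285/(-74136) = -25285*(-1/74136) = 25285/74136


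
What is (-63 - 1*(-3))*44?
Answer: -2640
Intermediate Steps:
(-63 - 1*(-3))*44 = (-63 + 3)*44 = -60*44 = -2640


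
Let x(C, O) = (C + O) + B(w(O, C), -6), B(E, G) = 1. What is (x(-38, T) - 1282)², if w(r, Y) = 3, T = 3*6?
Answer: 1692601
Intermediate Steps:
T = 18
x(C, O) = 1 + C + O (x(C, O) = (C + O) + 1 = 1 + C + O)
(x(-38, T) - 1282)² = ((1 - 38 + 18) - 1282)² = (-19 - 1282)² = (-1301)² = 1692601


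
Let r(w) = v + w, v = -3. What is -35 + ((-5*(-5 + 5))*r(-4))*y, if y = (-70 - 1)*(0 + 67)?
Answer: -35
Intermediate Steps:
y = -4757 (y = -71*67 = -4757)
r(w) = -3 + w
-35 + ((-5*(-5 + 5))*r(-4))*y = -35 + ((-5*(-5 + 5))*(-3 - 4))*(-4757) = -35 + (-5*0*(-7))*(-4757) = -35 + (0*(-7))*(-4757) = -35 + 0*(-4757) = -35 + 0 = -35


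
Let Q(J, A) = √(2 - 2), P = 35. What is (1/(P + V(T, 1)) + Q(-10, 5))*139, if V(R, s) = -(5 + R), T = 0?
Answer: 139/30 ≈ 4.6333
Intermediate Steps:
V(R, s) = -5 - R
Q(J, A) = 0 (Q(J, A) = √0 = 0)
(1/(P + V(T, 1)) + Q(-10, 5))*139 = (1/(35 + (-5 - 1*0)) + 0)*139 = (1/(35 + (-5 + 0)) + 0)*139 = (1/(35 - 5) + 0)*139 = (1/30 + 0)*139 = (1/30)*139 = 139/30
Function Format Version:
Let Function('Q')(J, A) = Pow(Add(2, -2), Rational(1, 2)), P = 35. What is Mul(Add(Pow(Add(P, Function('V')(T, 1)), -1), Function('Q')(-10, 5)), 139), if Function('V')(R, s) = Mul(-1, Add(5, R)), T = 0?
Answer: Rational(139, 30) ≈ 4.6333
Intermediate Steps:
Function('V')(R, s) = Add(-5, Mul(-1, R))
Function('Q')(J, A) = 0 (Function('Q')(J, A) = Pow(0, Rational(1, 2)) = 0)
Mul(Add(Pow(Add(P, Function('V')(T, 1)), -1), Function('Q')(-10, 5)), 139) = Mul(Add(Pow(Add(35, Add(-5, Mul(-1, 0))), -1), 0), 139) = Mul(Add(Pow(Add(35, Add(-5, 0)), -1), 0), 139) = Mul(Add(Pow(Add(35, -5), -1), 0), 139) = Mul(Add(Pow(30, -1), 0), 139) = Mul(Add(Rational(1, 30), 0), 139) = Mul(Rational(1, 30), 139) = Rational(139, 30)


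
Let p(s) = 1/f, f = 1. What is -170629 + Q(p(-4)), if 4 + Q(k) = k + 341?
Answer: -170291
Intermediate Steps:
p(s) = 1 (p(s) = 1/1 = 1)
Q(k) = 337 + k (Q(k) = -4 + (k + 341) = -4 + (341 + k) = 337 + k)
-170629 + Q(p(-4)) = -170629 + (337 + 1) = -170629 + 338 = -170291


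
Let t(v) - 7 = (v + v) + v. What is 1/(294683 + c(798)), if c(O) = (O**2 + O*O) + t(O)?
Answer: 1/1570692 ≈ 6.3666e-7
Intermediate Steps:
t(v) = 7 + 3*v (t(v) = 7 + ((v + v) + v) = 7 + (2*v + v) = 7 + 3*v)
c(O) = 7 + 2*O**2 + 3*O (c(O) = (O**2 + O*O) + (7 + 3*O) = (O**2 + O**2) + (7 + 3*O) = 2*O**2 + (7 + 3*O) = 7 + 2*O**2 + 3*O)
1/(294683 + c(798)) = 1/(294683 + (7 + 2*798**2 + 3*798)) = 1/(294683 + (7 + 2*636804 + 2394)) = 1/(294683 + (7 + 1273608 + 2394)) = 1/(294683 + 1276009) = 1/1570692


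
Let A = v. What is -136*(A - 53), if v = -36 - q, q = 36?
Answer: 17000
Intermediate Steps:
v = -72 (v = -36 - 1*36 = -36 - 36 = -72)
A = -72
-136*(A - 53) = -136*(-72 - 53) = -136*(-125) = 17000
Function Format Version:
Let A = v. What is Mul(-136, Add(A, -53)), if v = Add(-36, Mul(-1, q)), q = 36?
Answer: 17000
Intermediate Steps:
v = -72 (v = Add(-36, Mul(-1, 36)) = Add(-36, -36) = -72)
A = -72
Mul(-136, Add(A, -53)) = Mul(-136, Add(-72, -53)) = Mul(-136, -125) = 17000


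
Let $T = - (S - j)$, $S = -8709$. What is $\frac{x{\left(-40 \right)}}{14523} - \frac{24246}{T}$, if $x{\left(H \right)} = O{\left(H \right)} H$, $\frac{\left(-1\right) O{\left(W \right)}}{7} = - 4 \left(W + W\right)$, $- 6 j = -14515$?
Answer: $\frac{3869754452}{969686187} \approx 3.9907$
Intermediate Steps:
$j = \frac{14515}{6}$ ($j = \left(- \frac{1}{6}\right) \left(-14515\right) = \frac{14515}{6} \approx 2419.2$)
$O{\left(W \right)} = 56 W$ ($O{\left(W \right)} = - 7 \left(- 4 \left(W + W\right)\right) = - 7 \left(- 4 \cdot 2 W\right) = - 7 \left(- 8 W\right) = 56 W$)
$T = \frac{66769}{6}$ ($T = - (-8709 - \frac{14515}{6}) = \left(-1\right) \left(- \frac{66769}{6}\right) = \frac{66769}{6} \approx 11128.0$)
$x{\left(H \right)} = 56 H^{2}$ ($x{\left(H \right)} = 56 H H = 56 H^{2}$)
$\frac{x{\left(-40 \right)}}{14523} - \frac{24246}{T} = \frac{56 \left(-40\right)^{2}}{14523} - \frac{24246}{\frac{66769}{6}} = 56 \cdot 1600 \cdot \frac{1}{14523} - \frac{145476}{66769} = 89600 \cdot \frac{1}{14523} - \frac{145476}{66769} = \frac{89600}{14523} - \frac{145476}{66769} = \frac{3869754452}{969686187}$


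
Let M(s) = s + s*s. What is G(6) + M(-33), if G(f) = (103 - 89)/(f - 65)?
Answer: 62290/59 ≈ 1055.8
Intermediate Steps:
G(f) = 14/(-65 + f)
M(s) = s + s**2
G(6) + M(-33) = 14/(-65 + 6) - 33*(1 - 33) = 14/(-59) - 33*(-32) = 14*(-1/59) + 1056 = -14/59 + 1056 = 62290/59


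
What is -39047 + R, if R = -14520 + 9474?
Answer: -44093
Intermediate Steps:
R = -5046
-39047 + R = -39047 - 5046 = -44093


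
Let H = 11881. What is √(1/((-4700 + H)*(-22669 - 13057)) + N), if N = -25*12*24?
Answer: I*√473883009272470567606/256548406 ≈ 84.853*I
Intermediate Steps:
N = -7200 (N = -300*24 = -7200)
√(1/((-4700 + H)*(-22669 - 13057)) + N) = √(1/((-4700 + 11881)*(-22669 - 13057)) - 7200) = √(1/(7181*(-35726)) - 7200) = √(1/(-256548406) - 7200) = √(-1/256548406 - 7200) = √(-1847148523201/256548406) = I*√473883009272470567606/256548406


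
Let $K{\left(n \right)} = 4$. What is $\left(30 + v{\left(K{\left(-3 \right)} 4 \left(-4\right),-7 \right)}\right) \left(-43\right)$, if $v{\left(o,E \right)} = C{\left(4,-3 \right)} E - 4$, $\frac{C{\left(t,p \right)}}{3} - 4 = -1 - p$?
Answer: $4300$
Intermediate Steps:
$C{\left(t,p \right)} = 9 - 3 p$ ($C{\left(t,p \right)} = 12 + 3 \left(-1 - p\right) = 12 - \left(3 + 3 p\right) = 9 - 3 p$)
$v{\left(o,E \right)} = -4 + 18 E$ ($v{\left(o,E \right)} = \left(9 - -9\right) E - 4 = \left(9 + 9\right) E - 4 = 18 E - 4 = -4 + 18 E$)
$\left(30 + v{\left(K{\left(-3 \right)} 4 \left(-4\right),-7 \right)}\right) \left(-43\right) = \left(30 + \left(-4 + 18 \left(-7\right)\right)\right) \left(-43\right) = \left(30 - 130\right) \left(-43\right) = \left(-100\right) \left(-43\right) = 4300$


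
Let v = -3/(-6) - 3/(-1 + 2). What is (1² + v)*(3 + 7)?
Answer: -15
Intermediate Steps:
v = -5/2 (v = -3*(-⅙) - 3/1 = ½ - 3*1 = ½ - 3 = -5/2 ≈ -2.5000)
(1² + v)*(3 + 7) = (1² - 5/2)*(3 + 7) = (1 - 5/2)*10 = -3/2*10 = -15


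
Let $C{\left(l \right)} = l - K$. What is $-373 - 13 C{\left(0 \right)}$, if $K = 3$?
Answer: $-334$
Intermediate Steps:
$C{\left(l \right)} = -3 + l$ ($C{\left(l \right)} = l - 3 = -3 + l$)
$-373 - 13 C{\left(0 \right)} = -373 - 13 \left(-3 + 0\right) = -373 - -39 = -373 + 39 = -334$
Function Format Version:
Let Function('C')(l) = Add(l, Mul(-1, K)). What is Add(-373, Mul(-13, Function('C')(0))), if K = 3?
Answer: -334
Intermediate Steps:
Function('C')(l) = Add(-3, l) (Function('C')(l) = Add(l, Mul(-1, 3)) = Add(l, -3) = Add(-3, l))
Add(-373, Mul(-13, Function('C')(0))) = Add(-373, Mul(-13, Add(-3, 0))) = Add(-373, Mul(-13, -3)) = Add(-373, 39) = -334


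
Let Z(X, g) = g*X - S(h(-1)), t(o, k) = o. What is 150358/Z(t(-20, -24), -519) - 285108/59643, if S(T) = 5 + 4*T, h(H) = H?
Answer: 2002888754/206344899 ≈ 9.7065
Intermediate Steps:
Z(X, g) = -1 + X*g (Z(X, g) = g*X - (5 + 4*(-1)) = X*g - (5 - 4) = X*g - 1*1 = X*g - 1 = -1 + X*g)
150358/Z(t(-20, -24), -519) - 285108/59643 = 150358/(-1 - 20*(-519)) - 285108/59643 = 150358/(-1 + 10380) - 285108*1/59643 = 150358/10379 - 95036/19881 = 2002888754/206344899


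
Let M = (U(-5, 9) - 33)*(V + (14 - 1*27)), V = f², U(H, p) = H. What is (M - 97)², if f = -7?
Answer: 2146225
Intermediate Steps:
V = 49 (V = (-7)² = 49)
M = -1368 (M = (-5 - 33)*(49 + (14 - 1*27)) = -38*(49 + (14 - 27)) = -38*(49 - 13) = -38*36 = -1368)
(M - 97)² = (-1368 - 97)² = (-1465)² = 2146225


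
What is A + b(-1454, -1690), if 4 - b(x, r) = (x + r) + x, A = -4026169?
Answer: -4021567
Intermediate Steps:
b(x, r) = 4 - r - 2*x (b(x, r) = 4 - ((x + r) + x) = 4 - ((r + x) + x) = 4 - (r + 2*x) = 4 + (-r - 2*x) = 4 - r - 2*x)
A + b(-1454, -1690) = -4026169 + (4 - 1*(-1690) - 2*(-1454)) = -4026169 + (4 + 1690 + 2908) = -4026169 + 4602 = -4021567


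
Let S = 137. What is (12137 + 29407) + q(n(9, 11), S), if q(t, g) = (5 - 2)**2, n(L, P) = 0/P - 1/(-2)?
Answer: 41553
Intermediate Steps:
n(L, P) = 1/2 (n(L, P) = 0 - 1*(-1/2) = 0 + 1/2 = 1/2)
q(t, g) = 9 (q(t, g) = 3**2 = 9)
(12137 + 29407) + q(n(9, 11), S) = (12137 + 29407) + 9 = 41544 + 9 = 41553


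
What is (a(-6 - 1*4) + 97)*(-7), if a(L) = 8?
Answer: -735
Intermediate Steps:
(a(-6 - 1*4) + 97)*(-7) = (8 + 97)*(-7) = 105*(-7) = -735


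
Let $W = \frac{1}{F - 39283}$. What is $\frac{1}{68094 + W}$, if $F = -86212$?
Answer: $\frac{125495}{8545456529} \approx 1.4686 \cdot 10^{-5}$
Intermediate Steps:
$W = - \frac{1}{125495}$ ($W = \frac{1}{-86212 - 39283} = \frac{1}{-125495} = - \frac{1}{125495} \approx -7.9684 \cdot 10^{-6}$)
$\frac{1}{68094 + W} = \frac{1}{68094 - \frac{1}{125495}} = \frac{1}{\frac{8545456529}{125495}} = \frac{125495}{8545456529}$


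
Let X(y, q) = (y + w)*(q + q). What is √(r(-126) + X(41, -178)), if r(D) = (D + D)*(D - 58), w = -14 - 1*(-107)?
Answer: 2*I*√334 ≈ 36.551*I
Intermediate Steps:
w = 93 (w = -14 + 107 = 93)
r(D) = 2*D*(-58 + D) (r(D) = (2*D)*(-58 + D) = 2*D*(-58 + D))
X(y, q) = 2*q*(93 + y) (X(y, q) = (y + 93)*(q + q) = (93 + y)*(2*q) = 2*q*(93 + y))
√(r(-126) + X(41, -178)) = √(2*(-126)*(-58 - 126) + 2*(-178)*(93 + 41)) = √(2*(-126)*(-184) + 2*(-178)*134) = √(46368 - 47704) = √(-1336) = 2*I*√334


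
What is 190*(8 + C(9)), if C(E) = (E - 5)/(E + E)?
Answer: 14060/9 ≈ 1562.2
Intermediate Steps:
C(E) = (-5 + E)/(2*E) (C(E) = (-5 + E)/((2*E)) = (-5 + E)*(1/(2*E)) = (-5 + E)/(2*E))
190*(8 + C(9)) = 190*(8 + (½)*(-5 + 9)/9) = 190*(8 + (½)*(⅑)*4) = 190*(8 + 2/9) = 190*(74/9) = 14060/9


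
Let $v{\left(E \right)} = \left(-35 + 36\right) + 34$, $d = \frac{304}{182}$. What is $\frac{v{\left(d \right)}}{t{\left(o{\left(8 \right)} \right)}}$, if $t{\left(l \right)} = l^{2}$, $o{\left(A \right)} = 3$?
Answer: $\frac{35}{9} \approx 3.8889$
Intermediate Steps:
$d = \frac{152}{91}$ ($d = 304 \cdot \frac{1}{182} = \frac{152}{91} \approx 1.6703$)
$v{\left(E \right)} = 35$ ($v{\left(E \right)} = 1 + 34 = 35$)
$\frac{v{\left(d \right)}}{t{\left(o{\left(8 \right)} \right)}} = \frac{35}{3^{2}} = \frac{35}{9}$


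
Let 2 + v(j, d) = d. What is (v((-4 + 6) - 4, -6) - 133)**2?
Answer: 19881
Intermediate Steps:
v(j, d) = -2 + d
(v((-4 + 6) - 4, -6) - 133)**2 = ((-2 - 6) - 133)**2 = (-8 - 133)**2 = (-141)**2 = 19881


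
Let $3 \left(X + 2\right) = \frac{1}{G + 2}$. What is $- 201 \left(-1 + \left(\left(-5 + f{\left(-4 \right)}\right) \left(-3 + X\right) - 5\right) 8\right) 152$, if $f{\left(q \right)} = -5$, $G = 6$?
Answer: $-10866328$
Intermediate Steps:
$X = - \frac{47}{24}$ ($X = -2 + \frac{1}{3 \left(6 + 2\right)} = -2 + \frac{1}{3 \cdot 8} = -2 + \frac{1}{3} \cdot \frac{1}{8} = -2 + \frac{1}{24} = - \frac{47}{24} \approx -1.9583$)
$- 201 \left(-1 + \left(\left(-5 + f{\left(-4 \right)}\right) \left(-3 + X\right) - 5\right) 8\right) 152 = - 201 \left(-1 + \left(\left(-5 - 5\right) \left(-3 - \frac{47}{24}\right) - 5\right) 8\right) 152 = - 201 \left(-1 + \left(\left(-10\right) \left(- \frac{119}{24}\right) - 5\right) 8\right) 152 = - 201 \left(-1 + \left(\frac{595}{12} - 5\right) 8\right) 152 = - 201 \left(-1 + \frac{535}{12} \cdot 8\right) 152 = - 201 \left(-1 + \frac{1070}{3}\right) 152 = \left(-201\right) \frac{1067}{3} \cdot 152 = \left(-71489\right) 152 = -10866328$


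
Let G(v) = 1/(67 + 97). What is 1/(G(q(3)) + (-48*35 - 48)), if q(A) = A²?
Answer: -164/283391 ≈ -0.00057871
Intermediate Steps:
G(v) = 1/164
1/(G(q(3)) + (-48*35 - 48)) = 1/(1/164 + (-48*35 - 48)) = 1/(1/164 + (-1680 - 48)) = 1/(1/164 - 1728) = 1/(-283391/164) = -164/283391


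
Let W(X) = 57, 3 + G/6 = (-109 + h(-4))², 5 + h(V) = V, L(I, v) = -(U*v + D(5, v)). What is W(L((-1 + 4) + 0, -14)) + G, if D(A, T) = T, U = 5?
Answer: 83583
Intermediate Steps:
L(I, v) = -6*v (L(I, v) = -(5*v + v) = -6*v)
h(V) = -5 + V
G = 83526 (G = -18 + 6*(-109 + (-5 - 4))² = -18 + 6*(-109 - 9)² = -18 + 6*(-118)² = -18 + 6*13924 = -18 + 83544 = 83526)
W(L((-1 + 4) + 0, -14)) + G = 57 + 83526 = 83583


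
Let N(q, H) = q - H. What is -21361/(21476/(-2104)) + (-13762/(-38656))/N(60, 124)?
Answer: 13898664150823/6641410048 ≈ 2092.7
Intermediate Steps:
-21361/(21476/(-2104)) + (-13762/(-38656))/N(60, 124) = -21361/(21476/(-2104)) + (-13762/(-38656))/(60 - 1*124) = -21361/(21476*(-1/2104)) + (-13762*(-1/38656))/(60 - 124) = -21361/(-5369/526) + (6881/19328)/(-64) = -21361*(-526/5369) + (6881/19328)*(-1/64) = 11235886/5369 - 6881/1236992 = 13898664150823/6641410048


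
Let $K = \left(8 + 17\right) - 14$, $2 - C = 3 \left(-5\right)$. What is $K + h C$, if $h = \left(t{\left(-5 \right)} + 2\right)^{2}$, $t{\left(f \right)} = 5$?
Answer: $844$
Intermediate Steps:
$C = 17$ ($C = 2 - 3 \left(-5\right) = 2 - -15 = 2 + 15 = 17$)
$h = 49$ ($h = \left(5 + 2\right)^{2} = 7^{2} = 49$)
$K = 11$ ($K = 25 - 14 = 11$)
$K + h C = 11 + 49 \cdot 17 = 11 + 833 = 844$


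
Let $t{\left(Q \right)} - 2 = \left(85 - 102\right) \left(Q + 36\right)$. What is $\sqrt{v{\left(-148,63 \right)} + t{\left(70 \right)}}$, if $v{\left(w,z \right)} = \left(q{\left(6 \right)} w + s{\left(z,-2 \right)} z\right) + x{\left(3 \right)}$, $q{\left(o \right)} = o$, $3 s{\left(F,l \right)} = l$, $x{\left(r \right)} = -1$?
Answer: $i \sqrt{2731} \approx 52.259 i$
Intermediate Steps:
$s{\left(F,l \right)} = \frac{l}{3}$
$t{\left(Q \right)} = -610 - 17 Q$ ($t{\left(Q \right)} = 2 + \left(85 - 102\right) \left(Q + 36\right) = 2 - 17 \left(36 + Q\right) = 2 - \left(612 + 17 Q\right) = -610 - 17 Q$)
$v{\left(w,z \right)} = -1 + 6 w - \frac{2 z}{3}$ ($v{\left(w,z \right)} = \left(6 w + \frac{1}{3} \left(-2\right) z\right) - 1 = \left(6 w - \frac{2 z}{3}\right) - 1 = -1 + 6 w - \frac{2 z}{3}$)
$\sqrt{v{\left(-148,63 \right)} + t{\left(70 \right)}} = \sqrt{\left(-1 + 6 \left(-148\right) - 42\right) - 1800} = \sqrt{\left(-1 - 888 - 42\right) - 1800} = \sqrt{-931 - 1800} = \sqrt{-2731} = i \sqrt{2731}$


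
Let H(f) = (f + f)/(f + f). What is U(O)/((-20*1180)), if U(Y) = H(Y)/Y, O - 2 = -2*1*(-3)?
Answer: -1/188800 ≈ -5.2966e-6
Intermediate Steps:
O = 8 (O = 2 - 2*1*(-3) = 2 - 2*(-3) = 2 + 6 = 8)
H(f) = 1 (H(f) = (2*f)/((2*f)) = (2*f)*(1/(2*f)) = 1)
U(Y) = 1/Y
U(O)/((-20*1180)) = 1/(8*((-20*1180))) = (1/8)/(-23600) = (1/8)*(-1/23600) = -1/188800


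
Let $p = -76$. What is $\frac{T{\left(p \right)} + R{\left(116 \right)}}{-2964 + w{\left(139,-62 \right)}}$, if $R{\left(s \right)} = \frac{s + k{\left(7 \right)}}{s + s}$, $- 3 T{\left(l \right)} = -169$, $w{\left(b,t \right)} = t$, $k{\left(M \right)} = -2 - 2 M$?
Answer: $- \frac{581}{30972} \approx -0.018759$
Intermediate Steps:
$T{\left(l \right)} = \frac{169}{3}$ ($T{\left(l \right)} = \left(- \frac{1}{3}\right) \left(-169\right) = \frac{169}{3}$)
$R{\left(s \right)} = \frac{-16 + s}{2 s}$ ($R{\left(s \right)} = \frac{s - 16}{s + s} = \frac{s - 16}{2 s} = \left(s - 16\right) \frac{1}{2 s} = \left(-16 + s\right) \frac{1}{2 s} = \frac{-16 + s}{2 s}$)
$\frac{T{\left(p \right)} + R{\left(116 \right)}}{-2964 + w{\left(139,-62 \right)}} = \frac{\frac{169}{3} + \frac{-16 + 116}{2 \cdot 116}}{-2964 - 62} = \frac{\frac{169}{3} + \frac{1}{2} \cdot \frac{1}{116} \cdot 100}{-3026} = \left(\frac{169}{3} + \frac{25}{58}\right) \left(- \frac{1}{3026}\right) = \frac{9877}{174} \left(- \frac{1}{3026}\right) = - \frac{581}{30972}$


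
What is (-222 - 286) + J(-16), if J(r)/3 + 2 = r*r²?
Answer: -12802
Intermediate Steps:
J(r) = -6 + 3*r³ (J(r) = -6 + 3*(r*r²) = -6 + 3*r³)
(-222 - 286) + J(-16) = (-222 - 286) + (-6 + 3*(-16)³) = -508 + (-6 + 3*(-4096)) = -508 + (-6 - 12288) = -508 - 12294 = -12802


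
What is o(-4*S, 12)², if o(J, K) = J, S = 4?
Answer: 256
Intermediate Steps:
o(-4*S, 12)² = (-4*4)² = (-16)² = 256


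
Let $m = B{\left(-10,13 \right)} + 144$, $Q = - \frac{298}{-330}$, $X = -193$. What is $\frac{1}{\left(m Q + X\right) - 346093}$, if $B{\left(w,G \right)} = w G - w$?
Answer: $- \frac{55}{19044538} \approx -2.888 \cdot 10^{-6}$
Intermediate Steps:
$B{\left(w,G \right)} = - w + G w$ ($B{\left(w,G \right)} = G w - w = - w + G w$)
$Q = \frac{149}{165}$ ($Q = \left(-298\right) \left(- \frac{1}{330}\right) = \frac{149}{165} \approx 0.90303$)
$m = 24$ ($m = - 10 \left(-1 + 13\right) + 144 = \left(-10\right) 12 + 144 = -120 + 144 = 24$)
$\frac{1}{\left(m Q + X\right) - 346093} = \frac{1}{\left(24 \cdot \frac{149}{165} - 193\right) - 346093} = \frac{1}{\left(\frac{1192}{55} - 193\right) - 346093} = \frac{1}{- \frac{9423}{55} - 346093} = \frac{1}{- \frac{19044538}{55}} = - \frac{55}{19044538}$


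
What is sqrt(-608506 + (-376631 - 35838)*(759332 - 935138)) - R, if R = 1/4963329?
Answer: -1/4963329 + 2*sqrt(18128479127) ≈ 2.6928e+5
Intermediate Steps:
R = 1/4963329 ≈ 2.0148e-7
sqrt(-608506 + (-376631 - 35838)*(759332 - 935138)) - R = sqrt(-608506 + (-376631 - 35838)*(759332 - 935138)) - 1*1/4963329 = sqrt(-608506 - 412469*(-175806)) - 1/4963329 = sqrt(-608506 + 72514525014) - 1/4963329 = sqrt(72513916508) - 1/4963329 = 2*sqrt(18128479127) - 1/4963329 = -1/4963329 + 2*sqrt(18128479127)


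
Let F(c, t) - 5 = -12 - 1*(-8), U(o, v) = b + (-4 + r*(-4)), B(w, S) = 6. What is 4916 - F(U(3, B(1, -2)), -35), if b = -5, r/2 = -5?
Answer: 4915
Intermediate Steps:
r = -10 (r = 2*(-5) = -10)
U(o, v) = 31 (U(o, v) = -5 + (-4 - 10*(-4)) = -5 + (-4 + 40) = -5 + 36 = 31)
F(c, t) = 1 (F(c, t) = 5 + (-12 - 1*(-8)) = 5 + (-12 + 8) = 5 - 4 = 1)
4916 - F(U(3, B(1, -2)), -35) = 4916 - 1*1 = 4916 - 1 = 4915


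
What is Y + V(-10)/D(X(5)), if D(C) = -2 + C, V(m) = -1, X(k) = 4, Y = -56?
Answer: -113/2 ≈ -56.500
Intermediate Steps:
Y + V(-10)/D(X(5)) = -56 - 1/(-2 + 4) = -56 - 1/2 = -56 - 1*½ = -56 - ½ = -113/2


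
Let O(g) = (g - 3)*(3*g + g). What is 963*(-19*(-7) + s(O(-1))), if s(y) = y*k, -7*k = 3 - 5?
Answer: 927369/7 ≈ 1.3248e+5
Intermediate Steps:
k = 2/7 (k = -(3 - 5)/7 = -⅐*(-2) = 2/7 ≈ 0.28571)
O(g) = 4*g*(-3 + g) (O(g) = (-3 + g)*(4*g) = 4*g*(-3 + g))
s(y) = 2*y/7 (s(y) = y*(2/7) = 2*y/7)
963*(-19*(-7) + s(O(-1))) = 963*(-19*(-7) + 2*(4*(-1)*(-3 - 1))/7) = 963*(133 + 2*(4*(-1)*(-4))/7) = 963*(133 + (2/7)*16) = 963*(133 + 32/7) = 963*(963/7) = 927369/7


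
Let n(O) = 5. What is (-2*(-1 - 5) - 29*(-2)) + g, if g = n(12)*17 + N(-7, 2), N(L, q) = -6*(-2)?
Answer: 167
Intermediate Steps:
N(L, q) = 12
g = 97 (g = 5*17 + 12 = 85 + 12 = 97)
(-2*(-1 - 5) - 29*(-2)) + g = (-2*(-1 - 5) - 29*(-2)) + 97 = (-2*(-6) + 58) + 97 = (12 + 58) + 97 = 70 + 97 = 167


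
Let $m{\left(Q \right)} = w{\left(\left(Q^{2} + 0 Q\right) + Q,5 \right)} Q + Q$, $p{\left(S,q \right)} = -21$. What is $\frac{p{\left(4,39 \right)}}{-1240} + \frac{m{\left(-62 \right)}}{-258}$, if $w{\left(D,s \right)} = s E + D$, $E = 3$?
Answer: $\frac{48665943}{53320} \approx 912.71$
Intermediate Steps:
$w{\left(D,s \right)} = D + 3 s$ ($w{\left(D,s \right)} = s 3 + D = 3 s + D = D + 3 s$)
$m{\left(Q \right)} = Q + Q \left(15 + Q + Q^{2}\right)$ ($m{\left(Q \right)} = \left(\left(\left(Q^{2} + 0 Q\right) + Q\right) + 3 \cdot 5\right) Q + Q = \left(\left(\left(Q^{2} + 0\right) + Q\right) + 15\right) Q + Q = \left(\left(Q^{2} + Q\right) + 15\right) Q + Q = \left(\left(Q + Q^{2}\right) + 15\right) Q + Q = \left(15 + Q + Q^{2}\right) Q + Q = Q \left(15 + Q + Q^{2}\right) + Q = Q + Q \left(15 + Q + Q^{2}\right)$)
$\frac{p{\left(4,39 \right)}}{-1240} + \frac{m{\left(-62 \right)}}{-258} = - \frac{21}{-1240} + \frac{\left(-62\right) \left(16 - 62 \left(1 - 62\right)\right)}{-258} = \left(-21\right) \left(- \frac{1}{1240}\right) + - 62 \left(16 - -3782\right) \left(- \frac{1}{258}\right) = \frac{21}{1240} + - 62 \left(16 + 3782\right) \left(- \frac{1}{258}\right) = \frac{21}{1240} + \left(-62\right) 3798 \left(- \frac{1}{258}\right) = \frac{21}{1240} - - \frac{39246}{43} = \frac{21}{1240} + \frac{39246}{43} = \frac{48665943}{53320}$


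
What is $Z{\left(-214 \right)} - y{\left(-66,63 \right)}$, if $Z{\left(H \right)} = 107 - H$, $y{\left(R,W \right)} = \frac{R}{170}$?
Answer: $\frac{27318}{85} \approx 321.39$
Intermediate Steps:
$y{\left(R,W \right)} = \frac{R}{170}$ ($y{\left(R,W \right)} = R \frac{1}{170} = \frac{R}{170}$)
$Z{\left(-214 \right)} - y{\left(-66,63 \right)} = \left(107 - -214\right) - \frac{1}{170} \left(-66\right) = \left(107 + 214\right) - - \frac{33}{85} = 321 + \frac{33}{85} = \frac{27318}{85}$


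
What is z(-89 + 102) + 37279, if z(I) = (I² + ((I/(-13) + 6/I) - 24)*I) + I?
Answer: 37142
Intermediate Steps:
z(I) = I + I² + I*(-24 + 6/I - I/13) (z(I) = (I² + ((I*(-1/13) + 6/I) - 24)*I) + I = (I² + ((-I/13 + 6/I) - 24)*I) + I = (I² + ((6/I - I/13) - 24)*I) + I = (I² + (-24 + 6/I - I/13)*I) + I = (I² + I*(-24 + 6/I - I/13)) + I = I + I² + I*(-24 + 6/I - I/13))
z(-89 + 102) + 37279 = (6 - 23*(-89 + 102) + 12*(-89 + 102)²/13) + 37279 = (6 - 23*13 + (12/13)*13²) + 37279 = (6 - 299 + (12/13)*169) + 37279 = (6 - 299 + 156) + 37279 = -137 + 37279 = 37142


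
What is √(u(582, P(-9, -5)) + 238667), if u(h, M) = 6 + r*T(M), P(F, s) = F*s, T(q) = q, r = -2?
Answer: √238583 ≈ 488.45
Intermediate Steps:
u(h, M) = 6 - 2*M
√(u(582, P(-9, -5)) + 238667) = √((6 - (-18)*(-5)) + 238667) = √((6 - 2*45) + 238667) = √((6 - 90) + 238667) = √(-84 + 238667) = √238583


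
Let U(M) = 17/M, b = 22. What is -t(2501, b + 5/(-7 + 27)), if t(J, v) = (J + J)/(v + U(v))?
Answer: -1780712/8193 ≈ -217.35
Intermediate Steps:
t(J, v) = 2*J/(v + 17/v) (t(J, v) = (J + J)/(v + 17/v) = (2*J)/(v + 17/v) = 2*J/(v + 17/v))
-t(2501, b + 5/(-7 + 27)) = -2*2501*(22 + 5/(-7 + 27))/(17 + (22 + 5/(-7 + 27))**2) = -2*2501*(22 + 5/20)/(17 + (22 + 5/20)**2) = -2*2501*(22 + (1/20)*5)/(17 + (22 + (1/20)*5)**2) = -2*2501*(22 + 1/4)/(17 + (22 + 1/4)**2) = -2*2501*89/(4*(17 + (89/4)**2)) = -2*2501*89/(4*(17 + 7921/16)) = -2*2501*89/(4*8193/16) = -2*2501*89*16/(4*8193) = -1*1780712/8193 = -1780712/8193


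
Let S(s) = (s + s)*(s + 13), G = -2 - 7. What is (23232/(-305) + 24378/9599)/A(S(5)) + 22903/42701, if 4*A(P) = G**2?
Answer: -10462899863909/3375418613265 ≈ -3.0997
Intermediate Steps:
G = -9
S(s) = 2*s*(13 + s) (S(s) = (2*s)*(13 + s) = 2*s*(13 + s))
A(P) = 81/4 (A(P) = (1/4)*(-9)**2 = (1/4)*81 = 81/4)
(23232/(-305) + 24378/9599)/A(S(5)) + 22903/42701 = (23232/(-305) + 24378/9599)/(81/4) + 22903/42701 = (23232*(-1/305) + 24378*(1/9599))*(4/81) + 22903*(1/42701) = (-23232/305 + 24378/9599)*(4/81) + 22903/42701 = -215568678/2927695*4/81 + 22903/42701 = -287424904/79047765 + 22903/42701 = -10462899863909/3375418613265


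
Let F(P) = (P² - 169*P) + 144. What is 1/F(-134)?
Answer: 1/40746 ≈ 2.4542e-5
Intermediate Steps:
F(P) = 144 + P² - 169*P
1/F(-134) = 1/(144 + (-134)² - 169*(-134)) = 1/(144 + 17956 + 22646) = 1/40746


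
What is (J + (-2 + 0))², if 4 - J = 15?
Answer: 169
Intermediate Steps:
J = -11 (J = 4 - 1*15 = 4 - 15 = -11)
(J + (-2 + 0))² = (-11 + (-2 + 0))² = (-11 - 2)² = (-13)² = 169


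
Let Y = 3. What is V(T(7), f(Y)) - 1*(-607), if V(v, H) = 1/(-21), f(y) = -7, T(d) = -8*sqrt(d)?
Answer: 12746/21 ≈ 606.95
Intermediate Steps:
V(v, H) = -1/21
V(T(7), f(Y)) - 1*(-607) = -1/21 - 1*(-607) = -1/21 + 607 = 12746/21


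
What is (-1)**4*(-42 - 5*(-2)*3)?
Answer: -12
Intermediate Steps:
(-1)**4*(-42 - 5*(-2)*3) = 1*(-42 + 10*3) = 1*(-42 + 30) = 1*(-12) = -12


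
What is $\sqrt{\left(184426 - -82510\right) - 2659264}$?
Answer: $2 i \sqrt{598082} \approx 1546.7 i$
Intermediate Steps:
$\sqrt{\left(184426 - -82510\right) - 2659264} = \sqrt{\left(184426 + \left(-553023 + 635533\right)\right) - 2659264} = \sqrt{\left(184426 + 82510\right) - 2659264} = \sqrt{266936 - 2659264} = \sqrt{-2392328} = 2 i \sqrt{598082}$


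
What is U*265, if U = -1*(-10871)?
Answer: 2880815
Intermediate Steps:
U = 10871
U*265 = 10871*265 = 2880815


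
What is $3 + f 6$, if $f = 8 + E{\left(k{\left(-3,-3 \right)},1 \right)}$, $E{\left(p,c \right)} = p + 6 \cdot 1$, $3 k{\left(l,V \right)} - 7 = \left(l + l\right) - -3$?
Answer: $95$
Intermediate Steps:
$k{\left(l,V \right)} = \frac{10}{3} + \frac{2 l}{3}$ ($k{\left(l,V \right)} = \frac{7}{3} + \frac{\left(l + l\right) - -3}{3} = \frac{7}{3} + \frac{2 l + 3}{3} = \frac{7}{3} + \frac{3 + 2 l}{3} = \frac{7}{3} + \left(1 + \frac{2 l}{3}\right) = \frac{10}{3} + \frac{2 l}{3}$)
$E{\left(p,c \right)} = 6 + p$ ($E{\left(p,c \right)} = p + 6 = 6 + p$)
$f = \frac{46}{3}$ ($f = 8 + \left(6 + \left(\frac{10}{3} + \frac{2}{3} \left(-3\right)\right)\right) = 8 + \left(6 + \left(\frac{10}{3} - 2\right)\right) = 8 + \left(6 + \frac{4}{3}\right) = 8 + \frac{22}{3} = \frac{46}{3} \approx 15.333$)
$3 + f 6 = 3 + \frac{46}{3} \cdot 6 = 3 + 92 = 95$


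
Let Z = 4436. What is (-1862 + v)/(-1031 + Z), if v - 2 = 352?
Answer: -1508/3405 ≈ -0.44288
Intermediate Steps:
v = 354 (v = 2 + 352 = 354)
(-1862 + v)/(-1031 + Z) = (-1862 + 354)/(-1031 + 4436) = -1508/3405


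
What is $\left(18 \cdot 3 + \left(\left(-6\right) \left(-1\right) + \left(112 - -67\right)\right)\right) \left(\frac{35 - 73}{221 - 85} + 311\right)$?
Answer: $\frac{5049831}{68} \approx 74262.0$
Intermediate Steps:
$\left(18 \cdot 3 + \left(\left(-6\right) \left(-1\right) + \left(112 - -67\right)\right)\right) \left(\frac{35 - 73}{221 - 85} + 311\right) = \left(54 + \left(6 + \left(112 + 67\right)\right)\right) \left(- \frac{38}{136} + 311\right) = \left(54 + \left(6 + 179\right)\right) \left(\left(-38\right) \frac{1}{136} + 311\right) = \left(54 + 185\right) \left(- \frac{19}{68} + 311\right) = 239 \cdot \frac{21129}{68} = \frac{5049831}{68}$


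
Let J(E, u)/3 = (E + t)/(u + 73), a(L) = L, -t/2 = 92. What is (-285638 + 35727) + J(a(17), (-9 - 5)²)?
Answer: -67226560/269 ≈ -2.4991e+5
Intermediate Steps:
t = -184 (t = -2*92 = -184)
J(E, u) = 3*(-184 + E)/(73 + u) (J(E, u) = 3*((E - 184)/(u + 73)) = 3*((-184 + E)/(73 + u)) = 3*(-184 + E)/(73 + u))
(-285638 + 35727) + J(a(17), (-9 - 5)²) = (-285638 + 35727) + 3*(-184 + 17)/(73 + (-9 - 5)²) = -249911 + 3*(-167)/(73 + (-14)²) = -249911 + 3*(-167)/(73 + 196) = -249911 + 3*(-167)/269 = -249911 + 3*(1/269)*(-167) = -249911 - 501/269 = -67226560/269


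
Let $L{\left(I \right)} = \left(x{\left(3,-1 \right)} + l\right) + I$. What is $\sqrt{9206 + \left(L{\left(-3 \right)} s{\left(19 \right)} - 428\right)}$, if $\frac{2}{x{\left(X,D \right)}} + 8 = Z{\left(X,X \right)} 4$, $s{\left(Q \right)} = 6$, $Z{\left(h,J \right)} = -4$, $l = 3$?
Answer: $\frac{\sqrt{35110}}{2} \approx 93.688$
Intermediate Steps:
$x{\left(X,D \right)} = - \frac{1}{12}$ ($x{\left(X,D \right)} = \frac{2}{-8 - 16} = \frac{2}{-24} = 2 \left(- \frac{1}{24}\right) = - \frac{1}{12}$)
$L{\left(I \right)} = \frac{35}{12} + I$ ($L{\left(I \right)} = \left(- \frac{1}{12} + 3\right) + I = \frac{35}{12} + I$)
$\sqrt{9206 + \left(L{\left(-3 \right)} s{\left(19 \right)} - 428\right)} = \sqrt{9206 - \left(428 - \left(\frac{35}{12} - 3\right) 6\right)} = \sqrt{9206 - \frac{857}{2}} = \sqrt{\frac{17555}{2}} = \frac{\sqrt{35110}}{2}$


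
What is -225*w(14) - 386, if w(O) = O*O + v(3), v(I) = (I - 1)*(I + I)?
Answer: -47186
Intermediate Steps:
v(I) = 2*I*(-1 + I) (v(I) = (-1 + I)*(2*I) = 2*I*(-1 + I))
w(O) = 12 + O² (w(O) = O*O + 2*3*(-1 + 3) = O² + 2*3*2 = O² + 12 = 12 + O²)
-225*w(14) - 386 = -225*(12 + 14²) - 386 = -225*(12 + 196) - 386 = -225*208 - 386 = -46800 - 386 = -47186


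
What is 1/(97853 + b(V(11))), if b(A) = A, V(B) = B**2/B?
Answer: 1/97864 ≈ 1.0218e-5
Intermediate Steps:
V(B) = B
1/(97853 + b(V(11))) = 1/(97853 + 11) = 1/97864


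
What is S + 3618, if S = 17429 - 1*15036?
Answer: 6011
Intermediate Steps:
S = 2393 (S = 17429 - 15036 = 2393)
S + 3618 = 2393 + 3618 = 6011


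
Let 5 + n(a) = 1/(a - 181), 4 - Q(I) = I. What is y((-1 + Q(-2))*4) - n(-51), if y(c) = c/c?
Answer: 1393/232 ≈ 6.0043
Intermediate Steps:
Q(I) = 4 - I
n(a) = -5 + 1/(-181 + a) (n(a) = -5 + 1/(a - 181) = -5 + 1/(-181 + a))
y(c) = 1
y((-1 + Q(-2))*4) - n(-51) = 1 - (906 - 5*(-51))/(-181 - 51) = 1 - (906 + 255)/(-232) = 1 - (-1)*1161/232 = 1 - 1*(-1161/232) = 1 + 1161/232 = 1393/232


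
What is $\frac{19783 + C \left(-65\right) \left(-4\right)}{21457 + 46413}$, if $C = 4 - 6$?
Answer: $\frac{19263}{67870} \approx 0.28382$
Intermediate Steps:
$C = -2$
$\frac{19783 + C \left(-65\right) \left(-4\right)}{21457 + 46413} = \frac{19783 + \left(-2\right) \left(-65\right) \left(-4\right)}{21457 + 46413} = \frac{19783 + 130 \left(-4\right)}{67870} = \left(19783 - 520\right) \frac{1}{67870} = 19263 \cdot \frac{1}{67870} = \frac{19263}{67870}$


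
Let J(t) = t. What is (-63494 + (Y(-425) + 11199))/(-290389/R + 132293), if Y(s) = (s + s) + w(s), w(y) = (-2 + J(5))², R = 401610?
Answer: -1939995360/4829991031 ≈ -0.40166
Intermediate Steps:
w(y) = 9 (w(y) = (-2 + 5)² = 3² = 9)
Y(s) = 9 + 2*s (Y(s) = (s + s) + 9 = 2*s + 9 = 9 + 2*s)
(-63494 + (Y(-425) + 11199))/(-290389/R + 132293) = (-63494 + ((9 + 2*(-425)) + 11199))/(-290389/401610 + 132293) = (-63494 + ((9 - 850) + 11199))/(-290389*1/401610 + 132293) = (-63494 + (-841 + 11199))/(-26399/36510 + 132293) = (-63494 + 10358)/(4829991031/36510) = -53136*36510/4829991031 = -1939995360/4829991031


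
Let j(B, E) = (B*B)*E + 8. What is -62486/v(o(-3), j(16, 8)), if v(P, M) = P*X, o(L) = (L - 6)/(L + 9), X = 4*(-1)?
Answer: -31243/3 ≈ -10414.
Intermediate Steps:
X = -4
o(L) = (-6 + L)/(9 + L)
j(B, E) = 8 + E*B**2 (j(B, E) = B**2*E + 8 = E*B**2 + 8 = 8 + E*B**2)
v(P, M) = -4*P (v(P, M) = P*(-4) = -4*P)
-62486/v(o(-3), j(16, 8)) = -62486*(-(9 - 3)/(4*(-6 - 3))) = -62486/((-4*(-9)/6)) = -62486/((-2*(-9)/3)) = -62486/((-4*(-3/2))) = -62486/6 = -62486*1/6 = -31243/3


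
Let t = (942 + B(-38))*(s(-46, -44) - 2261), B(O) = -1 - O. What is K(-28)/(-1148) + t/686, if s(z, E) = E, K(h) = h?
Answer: -92519709/28126 ≈ -3289.5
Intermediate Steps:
t = -2256595 (t = (942 + (-1 - 1*(-38)))*(-44 - 2261) = (942 + (-1 + 38))*(-2305) = (942 + 37)*(-2305) = 979*(-2305) = -2256595)
K(-28)/(-1148) + t/686 = -28/(-1148) - 2256595/686 = -28*(-1/1148) - 2256595*1/686 = 1/41 - 2256595/686 = -92519709/28126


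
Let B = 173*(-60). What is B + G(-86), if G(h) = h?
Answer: -10466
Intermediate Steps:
B = -10380
B + G(-86) = -10380 - 86 = -10466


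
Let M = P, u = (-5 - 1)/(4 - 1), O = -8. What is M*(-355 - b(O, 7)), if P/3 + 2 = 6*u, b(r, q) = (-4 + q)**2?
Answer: 15288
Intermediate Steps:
u = -2 (u = -6/3 = -6*1/3 = -2)
P = -42 (P = -6 + 3*(6*(-2)) = -6 + 3*(-12) = -6 - 36 = -42)
M = -42
M*(-355 - b(O, 7)) = -42*(-355 - (-4 + 7)**2) = -42*(-355 - 1*3**2) = -42*(-355 - 1*9) = -42*(-355 - 9) = -42*(-364) = 15288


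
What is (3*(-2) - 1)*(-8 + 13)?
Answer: -35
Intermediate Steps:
(3*(-2) - 1)*(-8 + 13) = (-6 - 1)*5 = -7*5 = -35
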